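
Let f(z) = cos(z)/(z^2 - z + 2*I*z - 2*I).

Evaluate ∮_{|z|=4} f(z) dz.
By the residue theorem, ∮_C f(z) dz = 2πi · (sum of the residues of f at the poles inside |z| = 4).

The denominator factors as (z + 2*I)*(z - 1), so the singularities of f are simple poles at z = -2*I, z = 1.
  |-2*I|² = 4 < 16 = 4², so this pole is inside the contour.
  |1|² = 1 < 16 = 4², so this pole is inside the contour.

With P(z) = cos(z) and Q(z) = z^2 - z + 2*I*z - 2*I, each pole is simple, so Res(f, z₀) = P(z₀)/Q'(z₀) with Q'(z) = 2*z - 1 + 2*I.
  Res(f, -2*I) = P(-2*I)/Q'(-2*I) = (cosh(2))/(-1 - 2*I) = (-1/5 + 2*I/5)*cosh(2)
  Res(f, 1) = P(1)/Q'(1) = (cos(1))/(1 + 2*I) = (1/5 - 2*I/5)*cos(1)

Sum of residues inside C: (1/5 - 2*I/5)*cos(1) + (-1/5 + 2*I/5)*cosh(2)
∮_C f(z) dz = 2πi · ((1/5 - 2*I/5)*cos(1) + (-1/5 + 2*I/5)*cosh(2)) = pi*(-4/5 - 2*I/5)*cosh(2) + pi*(4/5 + 2*I/5)*cos(1)

Final answer: pi*(-4/5 - 2*I/5)*cosh(2) + pi*(4/5 + 2*I/5)*cos(1)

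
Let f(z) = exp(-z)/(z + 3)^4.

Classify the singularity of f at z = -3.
Write f(z) = g(z)/(z + 3)^4 with g(z) = exp(-z).
g is entire and g(-3) = exp(3) ≠ 0, so no factor of (z + 3) cancels: the Laurent expansion of f about z = -3 starts at the power -4, i.e. lim_{z→z₀} (z - z₀)^4 f(z) = exp(3) is finite and nonzero.
So z = -3 is a pole of order 4.

Final answer: pole of order 4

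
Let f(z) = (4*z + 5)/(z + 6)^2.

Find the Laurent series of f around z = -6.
-19/(z + 6)^2 + 4/(z + 6)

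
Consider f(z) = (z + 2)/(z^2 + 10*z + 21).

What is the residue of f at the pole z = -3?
Write f(z) = P(z)/Q(z) with P(z) = z + 2 and Q(z) = z^2 + 10*z + 21.
The denominator factors as Q(z) = (z + 7)*(z + 3), so z = -3 is a simple zero of Q and P is analytic there; z = -3 is therefore a simple pole and
  Res(f, z₀) = P(z₀)/Q'(z₀).

Q'(z) = 2*z + 10, so Q'(-3) = 4.
P(-3) = -1.

Res(f, -3) = (-1)/(4) = -1/4

Final answer: -1/4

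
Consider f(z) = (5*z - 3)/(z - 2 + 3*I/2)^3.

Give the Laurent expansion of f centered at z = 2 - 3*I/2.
(7 - 15*I/2)/(z - 2 + 3*I/2)^3 + 5/(z - 2 + 3*I/2)^2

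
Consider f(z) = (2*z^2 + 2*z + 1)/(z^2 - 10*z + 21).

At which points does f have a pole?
The singularities of f are the zeros of the denominator. Factoring,
  z^2 - 10*z + 21 = (z - 3)*(z - 7)
so the candidates are z = 3, z = 7.

Check the numerator P(z) = 2*z^2 + 2*z + 1 at each one:
  P(3) = 25 ≠ 0, so z = 3 is a (simple) pole.
  P(7) = 113 ≠ 0, so z = 7 is a (simple) pole.

Poles of f: {3, 7}

Final answer: {3, 7}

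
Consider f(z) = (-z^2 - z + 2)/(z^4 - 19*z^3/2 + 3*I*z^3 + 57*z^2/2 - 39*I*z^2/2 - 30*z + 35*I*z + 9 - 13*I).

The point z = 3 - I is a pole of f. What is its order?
3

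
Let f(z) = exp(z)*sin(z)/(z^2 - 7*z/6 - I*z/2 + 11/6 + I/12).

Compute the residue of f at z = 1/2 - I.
(-3/113 + 45*I/113)*exp(1/2 - I)*sin(1/2 - I)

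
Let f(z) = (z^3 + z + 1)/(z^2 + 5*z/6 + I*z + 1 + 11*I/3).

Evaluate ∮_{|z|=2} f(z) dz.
By the residue theorem, ∮_C f(z) dz = 2πi · (sum of the residues of f at the poles inside |z| = 2).

The denominator factors as (z - 2/3 + 2*I)*(z + 3/2 - I), so the singularities of f are simple poles at z = 2/3 - 2*I, z = -3/2 + I.
  |2/3 - 2*I|² = 40/9 > 4 = 2², so this pole is outside the contour.
  |-3/2 + I|² = 13/4 < 4 = 2², so this pole is inside the contour.

With P(z) = z^3 + z + 1 and Q(z) = z^2 + 5*z/6 + I*z + 1 + 11*I/3, each pole is simple, so Res(f, z₀) = P(z₀)/Q'(z₀) with Q'(z) = 2*z + 5/6 + I.
  Res(f, -3/2 + I) = P(-3/2 + I)/Q'(-3/2 + I) = (5/8 + 27*I/4)/(-13/6 + 3*I) = 2721/1972 - 594*I/493

∮_C f(z) dz = 2πi · (2721/1972 - 594*I/493) = pi*(1188/493 + 2721*I/986)

Final answer: pi*(1188/493 + 2721*I/986)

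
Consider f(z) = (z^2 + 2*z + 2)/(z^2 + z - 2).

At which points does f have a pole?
The singularities of f are the zeros of the denominator. Factoring,
  z^2 + z - 2 = (z + 2)*(z - 1)
so the candidates are z = -2, z = 1.

Check the numerator P(z) = z^2 + 2*z + 2 at each one:
  P(-2) = 2 ≠ 0, so z = -2 is a (simple) pole.
  P(1) = 5 ≠ 0, so z = 1 is a (simple) pole.

Poles of f: {-2, 1}

Final answer: {-2, 1}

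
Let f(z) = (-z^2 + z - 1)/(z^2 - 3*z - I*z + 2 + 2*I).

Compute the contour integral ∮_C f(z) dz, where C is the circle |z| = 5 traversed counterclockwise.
By the residue theorem, ∮_C f(z) dz = 2πi · (sum of the residues of f at the poles inside |z| = 5).

The denominator factors as (z - 1 - I)*(z - 2), so the singularities of f are simple poles at z = 1 + I, z = 2.
  |1 + I|² = 2 < 25 = 5², so this pole is inside the contour.
  |2|² = 4 < 25 = 5², so this pole is inside the contour.

With P(z) = -z^2 + z - 1 and Q(z) = z^2 - 3*z - I*z + 2 + 2*I, each pole is simple, so Res(f, z₀) = P(z₀)/Q'(z₀) with Q'(z) = 2*z - 3 - I.
  Res(f, 1 + I) = P(1 + I)/Q'(1 + I) = (-I)/(-1 + I) = -1/2 + I/2
  Res(f, 2) = P(2)/Q'(2) = (-3)/(1 - I) = -3/2 - 3*I/2

Sum of residues inside C: -2 - I
∮_C f(z) dz = 2πi · (-2 - I) = pi*(2 - 4*I)

Final answer: pi*(2 - 4*I)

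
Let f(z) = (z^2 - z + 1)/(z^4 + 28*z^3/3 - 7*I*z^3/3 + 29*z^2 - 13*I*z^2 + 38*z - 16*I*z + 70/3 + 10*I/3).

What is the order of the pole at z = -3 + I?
Factor the denominator:
  z^4 + 28*z^3/3 - 7*I*z^3/3 + 29*z^2 - 13*I*z^2 + 38*z - 16*I*z + 70/3 + 10*I/3 = (z + 3 - I)^3*(z + 1/3 + 2*I/3)

The numerator P(z) = z^2 - z + 1 has P(-3 + I) = 12 - 7*I ≠ 0, so no factor of (z + 3 - I) cancels.
Near z = -3 + I we can therefore write f(z) = g(z)/(z + 3 - I)^3 with g analytic at -3 + I and g(-3 + I) ≠ 0 (g is the numerator divided by the remaining denominator factors).

Hence z = -3 + I is a pole of order 3.

Final answer: 3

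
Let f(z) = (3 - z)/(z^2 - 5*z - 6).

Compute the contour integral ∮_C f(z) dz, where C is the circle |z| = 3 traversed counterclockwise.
By the residue theorem, ∮_C f(z) dz = 2πi · (sum of the residues of f at the poles inside |z| = 3).

The denominator factors as (z + 1)*(z - 6), so the singularities of f are simple poles at z = -1, z = 6.
  |-1|² = 1 < 9 = 3², so this pole is inside the contour.
  |6|² = 36 > 9 = 3², so this pole is outside the contour.

With P(z) = 3 - z and Q(z) = z^2 - 5*z - 6, each pole is simple, so Res(f, z₀) = P(z₀)/Q'(z₀) with Q'(z) = 2*z - 5.
  Res(f, -1) = P(-1)/Q'(-1) = (4)/(-7) = -4/7

∮_C f(z) dz = 2πi · (-4/7) = -8*I*pi/7

Final answer: -8*I*pi/7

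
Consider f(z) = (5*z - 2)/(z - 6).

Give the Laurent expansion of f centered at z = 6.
Put w = z - (6), i.e. z = w + 6. The denominator is w, so it suffices to rewrite the numerator in powers of w.

P(z) = 5*z - 2
P(w + 6) = 28 + 5*w

Dividing each term by w:
  f = 28/w + 5

Substituting back w = z - 6:
  f(z) = 28/(z - 6) + 5

The series is finite because the numerator is a polynomial; the negative powers form the principal part, and the coefficient of 1/(z - 6) gives Res(f, 6) = 28.

Final answer: 28/(z - 6) + 5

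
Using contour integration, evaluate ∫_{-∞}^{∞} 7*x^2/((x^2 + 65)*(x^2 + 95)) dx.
Let f(z) = 7*z^2/((z^2 + 65)*(z^2 + 95)). The denominator has no real zeros and deg Q - deg P = 2 ≥ 2, so the integral of f over the upper semicircle |z| = R tends to 0 as R → ∞. Closing the contour in the upper half-plane,
  ∫_{-∞}^{∞} f(x) dx = 2πi · Σ Res(f, z_k)  over the poles with Im z_k > 0.

Zeros of the denominator: z^2 + 65 = 0 gives z = ±sqrt(65)*I; z^2 + 95 = 0 gives z = ±sqrt(95)*I.
Upper half-plane: z = sqrt(65)*I, z = sqrt(95)*I (simple).

Each pole is a simple zero of Q(z) = z^4 + 160*z^2 + 6175, so Res(f, z₀) = P(z₀)/Q'(z₀) with P(z) = 7*z^2, Q'(z) = 4*z^3 + 320*z:
  Res(f, sqrt(65)*I) = (-455)/(60*sqrt(65)*I) = 7*sqrt(65)*I/60
  Res(f, sqrt(95)*I) = (-665)/(-60*sqrt(95)*I) = -7*sqrt(95)*I/60

Sum of residues: 7*I*(-sqrt(95) + sqrt(65))/60
∫_{-∞}^{∞} f(x) dx = 2πi · (7*I*(-sqrt(95) + sqrt(65))/60) = 7*pi*(-sqrt(65) + sqrt(95))/30

Final answer: 7*pi*(-sqrt(65) + sqrt(95))/30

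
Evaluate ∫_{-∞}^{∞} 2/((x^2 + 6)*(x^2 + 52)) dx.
Let f(z) = 2/((z^2 + 6)*(z^2 + 52)). The denominator has no real zeros and deg Q - deg P = 4 ≥ 2, so the integral of f over the upper semicircle |z| = R tends to 0 as R → ∞. Closing the contour in the upper half-plane,
  ∫_{-∞}^{∞} f(x) dx = 2πi · Σ Res(f, z_k)  over the poles with Im z_k > 0.

Zeros of the denominator: z^2 + 6 = 0 gives z = ±sqrt(6)*I; z^2 + 52 = 0 gives z = ±2*sqrt(13)*I.
Upper half-plane: z = 2*sqrt(13)*I, z = sqrt(6)*I (simple).

Each pole is a simple zero of Q(z) = z^4 + 58*z^2 + 312, so Res(f, z₀) = P(z₀)/Q'(z₀) with P(z) = 2, Q'(z) = 4*z^3 + 116*z:
  Res(f, 2*sqrt(13)*I) = (2)/(-184*sqrt(13)*I) = sqrt(13)*I/1196
  Res(f, sqrt(6)*I) = (2)/(92*sqrt(6)*I) = -sqrt(6)*I/276

Sum of residues: I*(-sqrt(6)/276 + sqrt(13)/1196)
∫_{-∞}^{∞} f(x) dx = 2πi · (I*(-sqrt(6)/276 + sqrt(13)/1196)) = pi*(-3*sqrt(13) + 13*sqrt(6))/1794

Final answer: pi*(-3*sqrt(13) + 13*sqrt(6))/1794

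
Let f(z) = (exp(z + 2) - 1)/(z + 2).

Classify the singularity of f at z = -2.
Let u = z + 2. The exponent is z + 2 = u, so
  f = (e^(u) - 1)/u = ((u) + (u)^2/2 + (u)^3/6 + ...)/u = 1 + (1/2)*u + (1/6)*u^2 + ...
The Laurent expansion about u = 0 has no negative powers; equivalently lim_{z→-2} f(z) = 1 exists and is finite.
So the singularity is removable.

Final answer: removable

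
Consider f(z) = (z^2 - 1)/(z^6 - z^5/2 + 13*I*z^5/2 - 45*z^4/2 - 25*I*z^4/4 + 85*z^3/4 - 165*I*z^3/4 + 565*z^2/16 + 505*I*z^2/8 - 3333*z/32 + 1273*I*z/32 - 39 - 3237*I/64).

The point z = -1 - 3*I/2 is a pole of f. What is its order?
4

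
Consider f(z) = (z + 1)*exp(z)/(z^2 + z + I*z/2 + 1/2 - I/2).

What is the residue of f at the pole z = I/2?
Write f(z) = P(z)/Q(z) with P(z) = (z + 1)*exp(z) and Q(z) = z^2 + z + I*z/2 + 1/2 - I/2.
The denominator factors as Q(z) = (z + 1 + I)*(z - I/2), so z = I/2 is a simple zero of Q and P is analytic there; z = I/2 is therefore a simple pole and
  Res(f, z₀) = P(z₀)/Q'(z₀).

Q'(z) = 2*z + 1 + I/2, so Q'(I/2) = 1 + 3*I/2.
P(I/2) = (1 + I/2)*exp(I/2).

Res(f, I/2) = ((1 + I/2)*exp(I/2))/(1 + 3*I/2) = (7/13 - 4*I/13)*exp(I/2)

Final answer: (7/13 - 4*I/13)*exp(I/2)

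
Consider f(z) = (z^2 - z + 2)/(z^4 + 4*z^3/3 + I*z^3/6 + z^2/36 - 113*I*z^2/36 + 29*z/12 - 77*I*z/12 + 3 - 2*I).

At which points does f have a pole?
{-3/2, -2/3 - I, -2/3 - 2*I/3, 3/2 + 3*I/2}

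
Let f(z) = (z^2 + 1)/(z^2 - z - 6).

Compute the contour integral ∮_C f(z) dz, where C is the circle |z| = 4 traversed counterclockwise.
By the residue theorem, ∮_C f(z) dz = 2πi · (sum of the residues of f at the poles inside |z| = 4).

The denominator factors as (z + 2)*(z - 3), so the singularities of f are simple poles at z = -2, z = 3.
  |-2|² = 4 < 16 = 4², so this pole is inside the contour.
  |3|² = 9 < 16 = 4², so this pole is inside the contour.

With P(z) = z^2 + 1 and Q(z) = z^2 - z - 6, each pole is simple, so Res(f, z₀) = P(z₀)/Q'(z₀) with Q'(z) = 2*z - 1.
  Res(f, -2) = P(-2)/Q'(-2) = (5)/(-5) = -1
  Res(f, 3) = P(3)/Q'(3) = (10)/(5) = 2

Sum of residues inside C: 1
∮_C f(z) dz = 2πi · (1) = 2*I*pi

Final answer: 2*I*pi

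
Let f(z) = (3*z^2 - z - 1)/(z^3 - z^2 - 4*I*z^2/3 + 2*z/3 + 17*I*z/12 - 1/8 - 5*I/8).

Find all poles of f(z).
{3*I/2, 1/2 - I/2, 1/2 + I/3}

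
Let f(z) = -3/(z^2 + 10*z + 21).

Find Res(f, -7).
Write f(z) = P(z)/Q(z) with P(z) = -3 and Q(z) = z^2 + 10*z + 21.
The denominator factors as Q(z) = (z + 7)*(z + 3), so z = -7 is a simple zero of Q and P is analytic there; z = -7 is therefore a simple pole and
  Res(f, z₀) = P(z₀)/Q'(z₀).

Q'(z) = 2*z + 10, so Q'(-7) = -4.
P(-7) = -3.

Res(f, -7) = (-3)/(-4) = 3/4

Final answer: 3/4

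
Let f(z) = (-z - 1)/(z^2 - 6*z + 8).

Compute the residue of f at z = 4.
Write f(z) = P(z)/Q(z) with P(z) = -z - 1 and Q(z) = z^2 - 6*z + 8.
The denominator factors as Q(z) = (z - 2)*(z - 4), so z = 4 is a simple zero of Q and P is analytic there; z = 4 is therefore a simple pole and
  Res(f, z₀) = P(z₀)/Q'(z₀).

Q'(z) = 2*z - 6, so Q'(4) = 2.
P(4) = -5.

Res(f, 4) = (-5)/(2) = -5/2

Final answer: -5/2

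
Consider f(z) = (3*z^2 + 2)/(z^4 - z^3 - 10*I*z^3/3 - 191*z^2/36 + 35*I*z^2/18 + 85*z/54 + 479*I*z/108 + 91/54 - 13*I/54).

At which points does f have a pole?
{-2/3 + 2*I/3, -1/2 + 2*I/3, 2/3 + I, 3/2 + I}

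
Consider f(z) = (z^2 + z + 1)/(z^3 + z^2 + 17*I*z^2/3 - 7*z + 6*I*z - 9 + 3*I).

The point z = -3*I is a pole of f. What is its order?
Factor the denominator:
  z^3 + z^2 + 17*I*z^2/3 - 7*z + 6*I*z - 9 + 3*I = (z + 3*I)^2*(z + 1 - I/3)

The numerator P(z) = z^2 + z + 1 has P(-3*I) = -8 - 3*I ≠ 0, so no factor of (z + 3*I) cancels.
Near z = -3*I we can therefore write f(z) = g(z)/(z + 3*I)^2 with g analytic at -3*I and g(-3*I) ≠ 0 (g is the numerator divided by the remaining denominator factors).

Hence z = -3*I is a pole of order 2.

Final answer: 2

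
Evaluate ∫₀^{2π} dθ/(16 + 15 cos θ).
2*sqrt(31)*pi/31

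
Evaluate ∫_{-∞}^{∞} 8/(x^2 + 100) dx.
Let f(z) = 8/(z^2 + 100). The denominator has no real zeros and deg Q - deg P = 2 ≥ 2, so the integral of f over the upper semicircle |z| = R tends to 0 as R → ∞. Closing the contour in the upper half-plane,
  ∫_{-∞}^{∞} f(x) dx = 2πi · Σ Res(f, z_k)  over the poles with Im z_k > 0.

Zeros of the denominator: z^2 + 100 = 0 gives z = ±10*I.
Upper half-plane: z = 10*I (simple).

Each pole is a simple zero of Q(z) = z^2 + 100, so Res(f, z₀) = P(z₀)/Q'(z₀) with P(z) = 8, Q'(z) = 2*z:
  Res(f, 10*I) = (8)/(20*I) = -2*I/5

∫_{-∞}^{∞} f(x) dx = 2πi · (-2*I/5) = 4*pi/5

Final answer: 4*pi/5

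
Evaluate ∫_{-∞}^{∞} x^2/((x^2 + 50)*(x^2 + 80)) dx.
Let f(z) = z^2/((z^2 + 50)*(z^2 + 80)). The denominator has no real zeros and deg Q - deg P = 2 ≥ 2, so the integral of f over the upper semicircle |z| = R tends to 0 as R → ∞. Closing the contour in the upper half-plane,
  ∫_{-∞}^{∞} f(x) dx = 2πi · Σ Res(f, z_k)  over the poles with Im z_k > 0.

Zeros of the denominator: z^2 + 80 = 0 gives z = ±4*sqrt(5)*I; z^2 + 50 = 0 gives z = ±5*sqrt(2)*I.
Upper half-plane: z = 5*sqrt(2)*I, z = 4*sqrt(5)*I (simple).

Each pole is a simple zero of Q(z) = z^4 + 130*z^2 + 4000, so Res(f, z₀) = P(z₀)/Q'(z₀) with P(z) = z^2, Q'(z) = 4*z^3 + 260*z:
  Res(f, 5*sqrt(2)*I) = (-50)/(300*sqrt(2)*I) = sqrt(2)*I/12
  Res(f, 4*sqrt(5)*I) = (-80)/(-240*sqrt(5)*I) = -sqrt(5)*I/15

Sum of residues: I*(-sqrt(5)/15 + sqrt(2)/12)
∫_{-∞}^{∞} f(x) dx = 2πi · (I*(-sqrt(5)/15 + sqrt(2)/12)) = pi*(-5*sqrt(2) + 4*sqrt(5))/30

Final answer: pi*(-5*sqrt(2) + 4*sqrt(5))/30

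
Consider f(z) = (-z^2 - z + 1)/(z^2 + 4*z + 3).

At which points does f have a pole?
The singularities of f are the zeros of the denominator. Factoring,
  z^2 + 4*z + 3 = (z + 3)*(z + 1)
so the candidates are z = -3, z = -1.

Check the numerator P(z) = -z^2 - z + 1 at each one:
  P(-3) = -5 ≠ 0, so z = -3 is a (simple) pole.
  P(-1) = 1 ≠ 0, so z = -1 is a (simple) pole.

Poles of f: {-3, -1}

Final answer: {-3, -1}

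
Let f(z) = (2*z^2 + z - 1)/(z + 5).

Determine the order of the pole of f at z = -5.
Factor the denominator:
  z + 5 = (z + 5)

The numerator P(z) = 2*z^2 + z - 1 has P(-5) = 44 ≠ 0, so no factor of (z + 5) cancels.
Near z = -5 we can therefore write f(z) = g(z)/(z + 5) with g analytic at -5 and g(-5) ≠ 0 (g is just the numerator).

Hence z = -5 is a pole of order 1.

Final answer: 1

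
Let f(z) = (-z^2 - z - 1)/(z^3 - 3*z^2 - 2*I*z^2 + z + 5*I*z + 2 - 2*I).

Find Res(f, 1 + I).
Write f(z) = P(z)/Q(z) with P(z) = -z^2 - z - 1 and Q(z) = z^3 - 3*z^2 - 2*I*z^2 + z + 5*I*z + 2 - 2*I.
The denominator factors as Q(z) = (z - I)*(z - 2)*(z - 1 - I), so z = 1 + I is a simple zero of Q and P is analytic there; z = 1 + I is therefore a simple pole and
  Res(f, z₀) = P(z₀)/Q'(z₀).

Q'(z) = 3*z^2 - 6*z - 4*I*z + 1 + 5*I, so Q'(1 + I) = -1 + I.
P(1 + I) = -2 - 3*I.

Res(f, 1 + I) = (-2 - 3*I)/(-1 + I) = -1/2 + 5*I/2

Final answer: -1/2 + 5*I/2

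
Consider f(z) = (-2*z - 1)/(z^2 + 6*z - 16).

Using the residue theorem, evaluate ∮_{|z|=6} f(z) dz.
By the residue theorem, ∮_C f(z) dz = 2πi · (sum of the residues of f at the poles inside |z| = 6).

The denominator factors as (z + 8)*(z - 2), so the singularities of f are simple poles at z = -8, z = 2.
  |-8|² = 64 > 36 = 6², so this pole is outside the contour.
  |2|² = 4 < 36 = 6², so this pole is inside the contour.

With P(z) = -2*z - 1 and Q(z) = z^2 + 6*z - 16, each pole is simple, so Res(f, z₀) = P(z₀)/Q'(z₀) with Q'(z) = 2*z + 6.
  Res(f, 2) = P(2)/Q'(2) = (-5)/(10) = -1/2

∮_C f(z) dz = 2πi · (-1/2) = -I*pi

Final answer: -I*pi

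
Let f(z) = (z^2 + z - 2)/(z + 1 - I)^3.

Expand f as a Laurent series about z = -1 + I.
(-3 - I)/(z + 1 - I)^3 + (-1 + 2*I)/(z + 1 - I)^2 + 1/(z + 1 - I)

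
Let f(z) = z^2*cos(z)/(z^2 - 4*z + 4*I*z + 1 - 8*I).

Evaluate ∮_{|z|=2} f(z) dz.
By the residue theorem, ∮_C f(z) dz = 2πi · (sum of the residues of f at the poles inside |z| = 2).

The denominator factors as (z - 2 + I)*(z - 2 + 3*I), so the singularities of f are simple poles at z = 2 - I, z = 2 - 3*I.
  |2 - I|² = 5 > 4 = 2², so this pole is outside the contour.
  |2 - 3*I|² = 13 > 4 = 2², so this pole is outside the contour.

No pole lies inside the contour, so f is analytic on and inside C and the integral is 0 (Cauchy's theorem).

Final answer: 0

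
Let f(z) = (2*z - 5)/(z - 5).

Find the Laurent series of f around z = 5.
Put w = z - (5), i.e. z = w + 5. The denominator is w, so it suffices to rewrite the numerator in powers of w.

P(z) = 2*z - 5
P(w + 5) = 5 + 2*w

Dividing each term by w:
  f = 5/w + 2

Substituting back w = z - 5:
  f(z) = 5/(z - 5) + 2

The series is finite because the numerator is a polynomial; the negative powers form the principal part, and the coefficient of 1/(z - 5) gives Res(f, 5) = 5.

Final answer: 5/(z - 5) + 2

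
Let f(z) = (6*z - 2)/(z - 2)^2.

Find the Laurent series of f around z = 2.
Put w = z - (2), i.e. z = w + 2. The denominator is w^2, so it suffices to rewrite the numerator in powers of w.

P(z) = 6*z - 2
P(w + 2) = 10 + 6*w

Dividing each term by w^2:
  f = 10/w^2 + 6/w

Substituting back w = z - 2:
  f(z) = 10/(z - 2)^2 + 6/(z - 2)

The series is finite because the numerator is a polynomial; the negative powers form the principal part, and the coefficient of 1/(z - 2) gives Res(f, 2) = 6.

Final answer: 10/(z - 2)^2 + 6/(z - 2)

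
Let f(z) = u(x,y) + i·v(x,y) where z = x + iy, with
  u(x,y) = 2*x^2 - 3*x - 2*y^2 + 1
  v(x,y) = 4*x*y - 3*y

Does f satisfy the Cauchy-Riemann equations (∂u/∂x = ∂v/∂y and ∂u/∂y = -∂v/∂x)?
∂u/∂x = 4*x - 3
∂v/∂y = 4*x - 3
∂u/∂y = -4*y
∂v/∂x = 4*y
∂u/∂x = ∂v/∂y and ∂u/∂y = -∂v/∂x hold identically; f is analytic.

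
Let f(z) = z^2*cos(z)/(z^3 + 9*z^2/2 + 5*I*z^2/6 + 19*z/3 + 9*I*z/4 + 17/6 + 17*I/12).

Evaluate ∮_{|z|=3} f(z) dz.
By the residue theorem, ∮_C f(z) dz = 2πi · (sum of the residues of f at the poles inside |z| = 3).

The denominator factors as (z + 2 + I/2)*(z + 1)*(z + 3/2 + I/3), so the singularities of f are simple poles at z = -2 - I/2, z = -1, z = -3/2 - I/3.
  |-2 - I/2|² = 17/4 < 9 = 3², so this pole is inside the contour.
  |-1|² = 1 < 9 = 3², so this pole is inside the contour.
  |-3/2 - I/3|² = 85/36 < 9 = 3², so this pole is inside the contour.

With P(z) = z^2*cos(z) and Q(z) = z^3 + 9*z^2/2 + 5*I*z^2/6 + 19*z/3 + 9*I*z/4 + 17/6 + 17*I/12, each pole is simple, so Res(f, z₀) = P(z₀)/Q'(z₀) with Q'(z) = 3*z^2 + 9*z + 5*I*z/3 + 19/3 + 9*I/4.
  Res(f, -2 - I/2) = P(-2 - I/2)/Q'(-2 - I/2) = ((15/4 + 2*I)*cos(2 + I/2))/(5/12 + 5*I/12) = (69/10 - 21*I/10)*cos(2 + I/2)
  Res(f, -1) = P(-1)/Q'(-1) = (cos(1))/(1/3 + 7*I/12) = (48/65 - 84*I/65)*cos(1)
  Res(f, -3/2 - I/3) = P(-3/2 - I/3)/Q'(-3/2 - I/3) = ((77/36 + I)*cos(3/2 + I/3))/(-7/36 - I/4) = (-863/130 + 441*I/130)*cos(3/2 + I/3)

Sum of residues inside C: (69/10 - 21*I/10)*cos(2 + I/2) + (48/65 - 84*I/65)*cos(1) + (-863/130 + 441*I/130)*cos(3/2 + I/3)
∮_C f(z) dz = 2πi · ((69/10 - 21*I/10)*cos(2 + I/2) + (48/65 - 84*I/65)*cos(1) + (-863/130 + 441*I/130)*cos(3/2 + I/3)) = pi*(21/5 + 69*I/5)*cos(2 + I/2) + pi*(168/65 + 96*I/65)*cos(1) + pi*(-441/65 - 863*I/65)*cos(3/2 + I/3)

Final answer: pi*(21/5 + 69*I/5)*cos(2 + I/2) + pi*(168/65 + 96*I/65)*cos(1) + pi*(-441/65 - 863*I/65)*cos(3/2 + I/3)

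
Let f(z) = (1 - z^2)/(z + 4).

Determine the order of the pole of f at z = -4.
1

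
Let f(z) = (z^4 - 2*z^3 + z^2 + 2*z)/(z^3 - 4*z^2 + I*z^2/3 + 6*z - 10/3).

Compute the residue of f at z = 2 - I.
204/65 - 72*I/65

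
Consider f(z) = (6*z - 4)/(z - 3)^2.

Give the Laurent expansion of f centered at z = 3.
14/(z - 3)^2 + 6/(z - 3)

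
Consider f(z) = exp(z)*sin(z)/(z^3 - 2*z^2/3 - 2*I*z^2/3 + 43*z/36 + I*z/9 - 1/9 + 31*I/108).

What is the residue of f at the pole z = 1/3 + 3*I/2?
Write f(z) = P(z)/Q(z) with P(z) = exp(z)*sin(z) and Q(z) = z^3 - 2*z^2/3 - 2*I*z^2/3 + 43*z/36 + I*z/9 - 1/9 + 31*I/108.
The denominator factors as Q(z) = (z + I/3)*(z - 1/3 + I/2)*(z - 1/3 - 3*I/2), so z = 1/3 + 3*I/2 is a simple zero of Q and P is analytic there; z = 1/3 + 3*I/2 is therefore a simple pole and
  Res(f, z₀) = P(z₀)/Q'(z₀).

Q'(z) = 3*z^2 - 4*z/3 - 4*I*z/3 + 43/36 + I/9, so Q'(1/3 + 3*I/2) = -11/3 + 2*I/3.
P(1/3 + 3*I/2) = exp(1/3 + 3*I/2)*sin(1/3 + 3*I/2).

Res(f, 1/3 + 3*I/2) = (exp(1/3 + 3*I/2)*sin(1/3 + 3*I/2))/(-11/3 + 2*I/3) = (-33/125 - 6*I/125)*exp(1/3 + 3*I/2)*sin(1/3 + 3*I/2)

Final answer: (-33/125 - 6*I/125)*exp(1/3 + 3*I/2)*sin(1/3 + 3*I/2)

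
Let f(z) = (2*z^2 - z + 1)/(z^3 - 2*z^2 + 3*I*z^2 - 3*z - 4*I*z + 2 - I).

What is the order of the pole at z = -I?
Factor the denominator:
  z^3 - 2*z^2 + 3*I*z^2 - 3*z - 4*I*z + 2 - I = (z + I)^2*(z - 2 + I)

The numerator P(z) = 2*z^2 - z + 1 has P(-I) = -1 + I ≠ 0, so no factor of (z + I) cancels.
Near z = -I we can therefore write f(z) = g(z)/(z + I)^2 with g analytic at -I and g(-I) ≠ 0 (g is the numerator divided by the remaining denominator factors).

Hence z = -I is a pole of order 2.

Final answer: 2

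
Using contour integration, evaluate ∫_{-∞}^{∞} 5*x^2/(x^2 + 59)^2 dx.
Let f(z) = 5*z^2/(z^2 + 59)^2. The denominator has no real zeros and deg Q - deg P = 2 ≥ 2, so the integral of f over the upper semicircle |z| = R tends to 0 as R → ∞. Closing the contour in the upper half-plane,
  ∫_{-∞}^{∞} f(x) dx = 2πi · Σ Res(f, z_k)  over the poles with Im z_k > 0.

Zeros of the denominator: z^2 + 59 = 0 gives z = ±sqrt(59)*I.
Upper half-plane: z = sqrt(59)*I (a pole of order 2).

Write f(z) = g(z)/(z - sqrt(59)*I)^2 with g(z) = 5*z^2/(z + sqrt(59)*I)^2. For a double pole, Res(f, z₀) = g'(z₀):
  g'(z) = 10*sqrt(59)*I*z/(z + sqrt(59)*I)^3
  Res(f, sqrt(59)*I) = g'(sqrt(59)*I) = -5*sqrt(59)*I/236

∫_{-∞}^{∞} f(x) dx = 2πi · (-5*sqrt(59)*I/236) = 5*sqrt(59)*pi/118

Final answer: 5*sqrt(59)*pi/118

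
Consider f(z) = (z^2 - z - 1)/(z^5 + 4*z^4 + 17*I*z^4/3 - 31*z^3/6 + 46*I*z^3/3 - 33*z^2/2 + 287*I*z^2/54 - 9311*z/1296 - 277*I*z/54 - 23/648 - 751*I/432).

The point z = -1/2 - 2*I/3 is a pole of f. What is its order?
Factor the denominator:
  z^5 + 4*z^4 + 17*I*z^4/3 - 31*z^3/6 + 46*I*z^3/3 - 33*z^2/2 + 287*I*z^2/54 - 9311*z/1296 - 277*I*z/54 - 23/648 - 751*I/432 = (z + 1/2 + 2*I/3)^4*(z + 2 + 3*I)

The numerator P(z) = z^2 - z - 1 has P(-1/2 - 2*I/3) = -25/36 + 4*I/3 ≠ 0, so no factor of (z + 1/2 + 2*I/3) cancels.
Near z = -1/2 - 2*I/3 we can therefore write f(z) = g(z)/(z + 1/2 + 2*I/3)^4 with g analytic at -1/2 - 2*I/3 and g(-1/2 - 2*I/3) ≠ 0 (g is the numerator divided by the remaining denominator factors).

Hence z = -1/2 - 2*I/3 is a pole of order 4.

Final answer: 4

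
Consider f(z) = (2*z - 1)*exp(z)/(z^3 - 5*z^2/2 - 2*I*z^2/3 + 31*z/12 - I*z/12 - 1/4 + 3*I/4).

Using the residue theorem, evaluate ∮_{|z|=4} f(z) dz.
By the residue theorem, ∮_C f(z) dz = 2πi · (sum of the residues of f at the poles inside |z| = 4).

The denominator factors as (z + I/3)*(z - 3/2 - 3*I/2)*(z - 1 + I/2), so the singularities of f are simple poles at z = -I/3, z = 3/2 + 3*I/2, z = 1 - I/2.
  |-I/3|² = 1/9 < 16 = 4², so this pole is inside the contour.
  |3/2 + 3*I/2|² = 9/2 < 16 = 4², so this pole is inside the contour.
  |1 - I/2|² = 5/4 < 16 = 4², so this pole is inside the contour.

With P(z) = (2*z - 1)*exp(z) and Q(z) = z^3 - 5*z^2/2 - 2*I*z^2/3 + 31*z/12 - I*z/12 - 1/4 + 3*I/4, each pole is simple, so Res(f, z₀) = P(z₀)/Q'(z₀) with Q'(z) = 3*z^2 - 5*z - 4*I*z/3 + 31/12 - I/12.
  Res(f, -I/3) = P(-I/3)/Q'(-I/3) = ((-1 - 2*I/3)*exp(-I/3))/(65/36 + 19*I/12) = (-1854/3737 + 246*I/3737)*exp(-I/3)
  Res(f, 3/2 + 3*I/2) = P(3/2 + 3*I/2)/Q'(3/2 + 3*I/2) = ((2 + 3*I)*exp(3/2 + 3*I/2))/(-35/12 + 47*I/12) = (426/1717 - 1194*I/1717)*exp(3/2 + 3*I/2)
  Res(f, 1 - I/2) = P(1 - I/2)/Q'(1 - I/2) = ((1 - I)*exp(1 - I/2))/(-5/6 - 23*I/12) = (156/629 + 396*I/629)*exp(1 - I/2)

Sum of residues inside C: (-1854/3737 + 246*I/3737)*exp(-I/3) + (426/1717 - 1194*I/1717)*exp(3/2 + 3*I/2) + (156/629 + 396*I/629)*exp(1 - I/2)
∮_C f(z) dz = 2πi · ((-1854/3737 + 246*I/3737)*exp(-I/3) + (426/1717 - 1194*I/1717)*exp(3/2 + 3*I/2) + (156/629 + 396*I/629)*exp(1 - I/2)) = pi*(-492/3737 - 3708*I/3737)*exp(-I/3) + pi*(-792/629 + 312*I/629)*exp(1 - I/2) + pi*(2388/1717 + 852*I/1717)*exp(3/2 + 3*I/2)

Final answer: pi*(-492/3737 - 3708*I/3737)*exp(-I/3) + pi*(-792/629 + 312*I/629)*exp(1 - I/2) + pi*(2388/1717 + 852*I/1717)*exp(3/2 + 3*I/2)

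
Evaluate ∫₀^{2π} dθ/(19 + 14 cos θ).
Let J = ∫₀^{2π} dθ/(19 + 14 cos θ).
Put z = e^{iθ}: then cos θ = (z + 1/z)/2, dθ = dz/(iz), and z runs once counterclockwise around |z| = 1:
  J = ∮_{|z|=1} 1/(19 + 14*(z + 1/z)/2) · dz/(iz) = (2/i) ∮_{|z|=1} dz/(14*z^2 + 38*z + 14).
The roots of 14*z^2 + 38*z + 14 are z = (-19 ± sqrt(19^2 - 14^2))/14, with sqrt(165) = sqrt(165); their product is 1, so only z₊ = -19/14 + sqrt(165)/14 lies inside the unit circle (z₋ = -19/14 - sqrt(165)/14 lies outside).
z₊ is a simple zero of q(z) = 14*z^2 + 38*z + 14, so Res(1/q, z₊) = 1/q'(z₊) with q'(z) = 28*z + 38; and q'(z₊) = 14*(z₊ - z₋) = 2*sqrt(165).
Therefore J = (2/i) · 2πi · 1/(2*sqrt(165)) = 2*pi/(sqrt(165)) = 2*sqrt(165)*pi/165

Final answer: 2*sqrt(165)*pi/165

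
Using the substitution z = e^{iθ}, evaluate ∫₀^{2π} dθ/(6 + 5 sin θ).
2*sqrt(11)*pi/11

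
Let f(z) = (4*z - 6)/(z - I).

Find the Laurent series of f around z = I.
Put w = z - (I), i.e. z = w + I. The denominator is w, so it suffices to rewrite the numerator in powers of w.

P(z) = 4*z - 6
P(w + I) = -6 + 4*I + 4*w

Dividing each term by w:
  f = (-6 + 4*I)/w + 4

Substituting back w = z - I:
  f(z) = (-6 + 4*I)/(z - I) + 4

The series is finite because the numerator is a polynomial; the negative powers form the principal part, and the coefficient of 1/(z - I) gives Res(f, I) = -6 + 4*I.

Final answer: (-6 + 4*I)/(z - I) + 4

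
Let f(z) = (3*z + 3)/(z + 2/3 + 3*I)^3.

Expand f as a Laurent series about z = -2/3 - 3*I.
(1 - 9*I)/(z + 2/3 + 3*I)^3 + 3/(z + 2/3 + 3*I)^2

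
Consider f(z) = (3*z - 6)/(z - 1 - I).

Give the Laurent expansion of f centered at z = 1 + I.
Put w = z - (1 + I), i.e. z = w + 1 + I. The denominator is w, so it suffices to rewrite the numerator in powers of w.

P(z) = 3*z - 6
P(w + 1 + I) = -3 + 3*I + 3*w

Dividing each term by w:
  f = (-3 + 3*I)/w + 3

Substituting back w = z - 1 - I:
  f(z) = (-3 + 3*I)/(z - 1 - I) + 3

The series is finite because the numerator is a polynomial; the negative powers form the principal part, and the coefficient of 1/(z - 1 - I) gives Res(f, 1 + I) = -3 + 3*I.

Final answer: (-3 + 3*I)/(z - 1 - I) + 3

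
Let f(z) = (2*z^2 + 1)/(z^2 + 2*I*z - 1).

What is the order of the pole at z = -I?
Factor the denominator:
  z^2 + 2*I*z - 1 = (z + I)^2

The numerator P(z) = 2*z^2 + 1 has P(-I) = -1 ≠ 0, so no factor of (z + I) cancels.
Near z = -I we can therefore write f(z) = g(z)/(z + I)^2 with g analytic at -I and g(-I) ≠ 0 (g is just the numerator).

Hence z = -I is a pole of order 2.

Final answer: 2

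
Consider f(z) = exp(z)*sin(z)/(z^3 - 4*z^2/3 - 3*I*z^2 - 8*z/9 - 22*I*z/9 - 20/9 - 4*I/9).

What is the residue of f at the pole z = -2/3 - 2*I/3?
(63/925 + 243*I/1850)*exp(-2/3 - 2*I/3)*sin(2/3 + 2*I/3)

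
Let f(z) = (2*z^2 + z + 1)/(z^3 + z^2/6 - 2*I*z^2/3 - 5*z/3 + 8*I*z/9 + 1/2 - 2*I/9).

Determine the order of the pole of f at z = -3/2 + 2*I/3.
Factor the denominator:
  z^3 + z^2/6 - 2*I*z^2/3 - 5*z/3 + 8*I*z/9 + 1/2 - 2*I/9 = (z + 3/2 - 2*I/3)*(z - 1)*(z - 1/3)

The numerator P(z) = 2*z^2 + z + 1 has P(-3/2 + 2*I/3) = 28/9 - 10*I/3 ≠ 0, so no factor of (z + 3/2 - 2*I/3) cancels.
Near z = -3/2 + 2*I/3 we can therefore write f(z) = g(z)/(z + 3/2 - 2*I/3) with g analytic at -3/2 + 2*I/3 and g(-3/2 + 2*I/3) ≠ 0 (g is the numerator divided by the remaining denominator factors).

Hence z = -3/2 + 2*I/3 is a pole of order 1.

Final answer: 1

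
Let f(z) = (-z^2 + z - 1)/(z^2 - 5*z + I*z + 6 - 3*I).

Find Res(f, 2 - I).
Write f(z) = P(z)/Q(z) with P(z) = -z^2 + z - 1 and Q(z) = z^2 - 5*z + I*z + 6 - 3*I.
The denominator factors as Q(z) = (z - 2 + I)*(z - 3), so z = 2 - I is a simple zero of Q and P is analytic there; z = 2 - I is therefore a simple pole and
  Res(f, z₀) = P(z₀)/Q'(z₀).

Q'(z) = 2*z - 5 + I, so Q'(2 - I) = -1 - I.
P(2 - I) = -2 + 3*I.

Res(f, 2 - I) = (-2 + 3*I)/(-1 - I) = -1/2 - 5*I/2

Final answer: -1/2 - 5*I/2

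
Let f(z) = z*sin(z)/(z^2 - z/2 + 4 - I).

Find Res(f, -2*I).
(4/65 - 32*I/65)*sinh(2)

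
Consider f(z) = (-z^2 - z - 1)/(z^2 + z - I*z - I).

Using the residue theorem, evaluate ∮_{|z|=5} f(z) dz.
By the residue theorem, ∮_C f(z) dz = 2πi · (sum of the residues of f at the poles inside |z| = 5).

The denominator factors as (z - I)*(z + 1), so the singularities of f are simple poles at z = I, z = -1.
  |I|² = 1 < 25 = 5², so this pole is inside the contour.
  |-1|² = 1 < 25 = 5², so this pole is inside the contour.

With P(z) = -z^2 - z - 1 and Q(z) = z^2 + z - I*z - I, each pole is simple, so Res(f, z₀) = P(z₀)/Q'(z₀) with Q'(z) = 2*z + 1 - I.
  Res(f, I) = P(I)/Q'(I) = (-I)/(1 + I) = -1/2 - I/2
  Res(f, -1) = P(-1)/Q'(-1) = (-1)/(-1 - I) = 1/2 - I/2

Sum of residues inside C: -I
∮_C f(z) dz = 2πi · (-I) = 2*pi

Final answer: 2*pi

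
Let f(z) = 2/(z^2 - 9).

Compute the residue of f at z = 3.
Write f(z) = P(z)/Q(z) with P(z) = 2 and Q(z) = z^2 - 9.
The denominator factors as Q(z) = (z - 3)*(z + 3), so z = 3 is a simple zero of Q and P is analytic there; z = 3 is therefore a simple pole and
  Res(f, z₀) = P(z₀)/Q'(z₀).

Q'(z) = 2*z, so Q'(3) = 6.
P(3) = 2.

Res(f, 3) = (2)/(6) = 1/3

Final answer: 1/3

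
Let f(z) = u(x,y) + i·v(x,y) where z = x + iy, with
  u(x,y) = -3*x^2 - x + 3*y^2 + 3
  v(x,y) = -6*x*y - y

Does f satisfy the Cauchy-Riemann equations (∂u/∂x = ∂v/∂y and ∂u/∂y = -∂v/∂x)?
∂u/∂x = -6*x - 1
∂v/∂y = -6*x - 1
∂u/∂y = 6*y
∂v/∂x = -6*y
∂u/∂x = ∂v/∂y and ∂u/∂y = -∂v/∂x hold identically; f is analytic.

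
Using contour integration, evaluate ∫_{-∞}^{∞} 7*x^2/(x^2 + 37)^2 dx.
Let f(z) = 7*z^2/(z^2 + 37)^2. The denominator has no real zeros and deg Q - deg P = 2 ≥ 2, so the integral of f over the upper semicircle |z| = R tends to 0 as R → ∞. Closing the contour in the upper half-plane,
  ∫_{-∞}^{∞} f(x) dx = 2πi · Σ Res(f, z_k)  over the poles with Im z_k > 0.

Zeros of the denominator: z^2 + 37 = 0 gives z = ±sqrt(37)*I.
Upper half-plane: z = sqrt(37)*I (a pole of order 2).

Write f(z) = g(z)/(z - sqrt(37)*I)^2 with g(z) = 7*z^2/(z + sqrt(37)*I)^2. For a double pole, Res(f, z₀) = g'(z₀):
  g'(z) = 14*sqrt(37)*I*z/(z + sqrt(37)*I)^3
  Res(f, sqrt(37)*I) = g'(sqrt(37)*I) = -7*sqrt(37)*I/148

∫_{-∞}^{∞} f(x) dx = 2πi · (-7*sqrt(37)*I/148) = 7*sqrt(37)*pi/74

Final answer: 7*sqrt(37)*pi/74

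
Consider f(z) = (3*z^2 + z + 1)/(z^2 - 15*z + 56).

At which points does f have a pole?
{7, 8}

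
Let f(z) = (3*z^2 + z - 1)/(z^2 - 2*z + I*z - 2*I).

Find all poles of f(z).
The singularities of f are the zeros of the denominator. Factoring,
  z^2 - 2*z + I*z - 2*I = (z - 2)*(z + I)
so the candidates are z = 2, z = -I.

Check the numerator P(z) = 3*z^2 + z - 1 at each one:
  P(2) = 13 ≠ 0, so z = 2 is a (simple) pole.
  P(-I) = -4 - I ≠ 0, so z = -I is a (simple) pole.

Poles of f: {-I, 2}

Final answer: {-I, 2}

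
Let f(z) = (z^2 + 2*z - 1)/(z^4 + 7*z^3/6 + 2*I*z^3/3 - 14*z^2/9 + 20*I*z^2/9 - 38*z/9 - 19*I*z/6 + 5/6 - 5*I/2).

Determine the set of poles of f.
{-2 + I, -1/3 - I, -1/3 - 2*I/3, 3/2}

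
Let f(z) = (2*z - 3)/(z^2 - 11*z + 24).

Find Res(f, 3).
-3/5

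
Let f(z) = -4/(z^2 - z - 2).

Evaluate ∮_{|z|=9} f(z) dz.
By the residue theorem, ∮_C f(z) dz = 2πi · (sum of the residues of f at the poles inside |z| = 9).

The denominator factors as (z + 1)*(z - 2), so the singularities of f are simple poles at z = -1, z = 2.
  |-1|² = 1 < 81 = 9², so this pole is inside the contour.
  |2|² = 4 < 81 = 9², so this pole is inside the contour.

With P(z) = -4 and Q(z) = z^2 - z - 2, each pole is simple, so Res(f, z₀) = P(z₀)/Q'(z₀) with Q'(z) = 2*z - 1.
  Res(f, -1) = P(-1)/Q'(-1) = (-4)/(-3) = 4/3
  Res(f, 2) = P(2)/Q'(2) = (-4)/(3) = -4/3

Sum of residues inside C: 0
∮_C f(z) dz = 2πi · (0) = 0

Final answer: 0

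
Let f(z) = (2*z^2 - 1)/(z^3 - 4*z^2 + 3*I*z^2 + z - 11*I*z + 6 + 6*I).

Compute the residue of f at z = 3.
Write f(z) = P(z)/Q(z) with P(z) = 2*z^2 - 1 and Q(z) = z^3 - 4*z^2 + 3*I*z^2 + z - 11*I*z + 6 + 6*I.
The denominator factors as Q(z) = (z + 2*I)*(z - 1 + I)*(z - 3), so z = 3 is a simple zero of Q and P is analytic there; z = 3 is therefore a simple pole and
  Res(f, z₀) = P(z₀)/Q'(z₀).

Q'(z) = 3*z^2 - 8*z + 6*I*z + 1 - 11*I, so Q'(3) = 4 + 7*I.
P(3) = 17.

Res(f, 3) = (17)/(4 + 7*I) = 68/65 - 119*I/65

Final answer: 68/65 - 119*I/65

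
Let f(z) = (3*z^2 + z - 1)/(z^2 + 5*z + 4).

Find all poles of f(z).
The singularities of f are the zeros of the denominator. Factoring,
  z^2 + 5*z + 4 = (z + 1)*(z + 4)
so the candidates are z = -1, z = -4.

Check the numerator P(z) = 3*z^2 + z - 1 at each one:
  P(-1) = 1 ≠ 0, so z = -1 is a (simple) pole.
  P(-4) = 43 ≠ 0, so z = -4 is a (simple) pole.

Poles of f: {-4, -1}

Final answer: {-4, -1}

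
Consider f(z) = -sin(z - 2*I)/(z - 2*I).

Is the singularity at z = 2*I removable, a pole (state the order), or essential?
Let u = z - 2*I. The argument of sin is z - 2*I = u, so
  f = -sin(u)/u = -((u) - (u)^3/6 + ...)/u = -1 + (1/6)*u^2 - ...
The Laurent expansion about u = 0 has no negative powers; equivalently lim_{z→2*I} f(z) = -1 exists and is finite.
So the singularity is removable.

Final answer: removable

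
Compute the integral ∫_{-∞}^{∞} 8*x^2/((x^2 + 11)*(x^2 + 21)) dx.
Let f(z) = 8*z^2/((z^2 + 11)*(z^2 + 21)). The denominator has no real zeros and deg Q - deg P = 2 ≥ 2, so the integral of f over the upper semicircle |z| = R tends to 0 as R → ∞. Closing the contour in the upper half-plane,
  ∫_{-∞}^{∞} f(x) dx = 2πi · Σ Res(f, z_k)  over the poles with Im z_k > 0.

Zeros of the denominator: z^2 + 11 = 0 gives z = ±sqrt(11)*I; z^2 + 21 = 0 gives z = ±sqrt(21)*I.
Upper half-plane: z = sqrt(11)*I, z = sqrt(21)*I (simple).

Each pole is a simple zero of Q(z) = z^4 + 32*z^2 + 231, so Res(f, z₀) = P(z₀)/Q'(z₀) with P(z) = 8*z^2, Q'(z) = 4*z^3 + 64*z:
  Res(f, sqrt(11)*I) = (-88)/(20*sqrt(11)*I) = 2*sqrt(11)*I/5
  Res(f, sqrt(21)*I) = (-168)/(-20*sqrt(21)*I) = -2*sqrt(21)*I/5

Sum of residues: 2*I*(-sqrt(21) + sqrt(11))/5
∫_{-∞}^{∞} f(x) dx = 2πi · (2*I*(-sqrt(21) + sqrt(11))/5) = 4*pi*(-sqrt(11) + sqrt(21))/5

Final answer: 4*pi*(-sqrt(11) + sqrt(21))/5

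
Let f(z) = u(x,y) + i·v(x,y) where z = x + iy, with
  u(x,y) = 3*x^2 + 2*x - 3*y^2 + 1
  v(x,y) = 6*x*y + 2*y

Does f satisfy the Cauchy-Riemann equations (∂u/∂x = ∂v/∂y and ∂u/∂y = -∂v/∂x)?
∂u/∂x = 6*x + 2
∂v/∂y = 6*x + 2
∂u/∂y = -6*y
∂v/∂x = 6*y
∂u/∂x = ∂v/∂y and ∂u/∂y = -∂v/∂x hold identically; f is analytic.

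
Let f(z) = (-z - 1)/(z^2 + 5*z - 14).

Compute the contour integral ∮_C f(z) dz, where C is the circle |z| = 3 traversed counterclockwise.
-2*I*pi/3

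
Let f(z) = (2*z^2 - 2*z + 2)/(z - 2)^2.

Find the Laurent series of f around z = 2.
6/(z - 2)^2 + 6/(z - 2) + 2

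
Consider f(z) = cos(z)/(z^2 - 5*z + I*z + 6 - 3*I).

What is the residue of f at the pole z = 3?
Write f(z) = P(z)/Q(z) with P(z) = cos(z) and Q(z) = z^2 - 5*z + I*z + 6 - 3*I.
The denominator factors as Q(z) = (z - 3)*(z - 2 + I), so z = 3 is a simple zero of Q and P is analytic there; z = 3 is therefore a simple pole and
  Res(f, z₀) = P(z₀)/Q'(z₀).

Q'(z) = 2*z - 5 + I, so Q'(3) = 1 + I.
P(3) = cos(3).

Res(f, 3) = (cos(3))/(1 + I) = (1/2 - I/2)*cos(3)

Final answer: (1/2 - I/2)*cos(3)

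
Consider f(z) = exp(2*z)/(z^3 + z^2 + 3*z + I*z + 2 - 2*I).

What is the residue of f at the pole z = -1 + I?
(1/10 + 3*I/10)*exp(-2 + 2*I)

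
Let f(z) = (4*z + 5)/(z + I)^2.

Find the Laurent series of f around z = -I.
Put w = z - (-I), i.e. z = w - I. The denominator is w^2, so it suffices to rewrite the numerator in powers of w.

P(z) = 4*z + 5
P(w - I) = 5 - 4*I + 4*w

Dividing each term by w^2:
  f = (5 - 4*I)/w^2 + 4/w

Substituting back w = z + I:
  f(z) = (5 - 4*I)/(z + I)^2 + 4/(z + I)

The series is finite because the numerator is a polynomial; the negative powers form the principal part, and the coefficient of 1/(z + I) gives Res(f, -I) = 4.

Final answer: (5 - 4*I)/(z + I)^2 + 4/(z + I)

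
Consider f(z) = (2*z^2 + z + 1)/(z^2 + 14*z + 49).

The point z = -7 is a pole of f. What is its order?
Factor the denominator:
  z^2 + 14*z + 49 = (z + 7)^2

The numerator P(z) = 2*z^2 + z + 1 has P(-7) = 92 ≠ 0, so no factor of (z + 7) cancels.
Near z = -7 we can therefore write f(z) = g(z)/(z + 7)^2 with g analytic at -7 and g(-7) ≠ 0 (g is just the numerator).

Hence z = -7 is a pole of order 2.

Final answer: 2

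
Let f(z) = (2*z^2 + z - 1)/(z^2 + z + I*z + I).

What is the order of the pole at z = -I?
1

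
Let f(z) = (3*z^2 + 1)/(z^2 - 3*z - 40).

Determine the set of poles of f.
{-5, 8}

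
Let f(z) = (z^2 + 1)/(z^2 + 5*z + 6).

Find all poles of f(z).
The singularities of f are the zeros of the denominator. Factoring,
  z^2 + 5*z + 6 = (z + 2)*(z + 3)
so the candidates are z = -2, z = -3.

Check the numerator P(z) = z^2 + 1 at each one:
  P(-2) = 5 ≠ 0, so z = -2 is a (simple) pole.
  P(-3) = 10 ≠ 0, so z = -3 is a (simple) pole.

Poles of f: {-3, -2}

Final answer: {-3, -2}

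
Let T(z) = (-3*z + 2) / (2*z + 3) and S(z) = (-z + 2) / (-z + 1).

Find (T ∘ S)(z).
(T ∘ S)(z) = T(S(z)) = ((-3)*S(z) + (2))/((2)*S(z) + (3)). Multiply numerator and denominator by -z + 1:
  numerator:   (-3)*(-z + 2) + (2)*(-z + 1) = z - 4
  denominator: (2)*(-z + 2) + (3)*(-z + 1) = -5*z + 7
(T ∘ S)(z) = (z - 4)/(-5*z + 7) = (-z + 4)/(5*z - 7)

Final answer: (-z + 4)/(5*z - 7)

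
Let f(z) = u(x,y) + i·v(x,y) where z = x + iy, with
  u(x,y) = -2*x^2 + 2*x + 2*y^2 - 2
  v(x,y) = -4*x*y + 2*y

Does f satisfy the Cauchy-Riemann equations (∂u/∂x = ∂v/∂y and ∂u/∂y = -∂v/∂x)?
∂u/∂x = 2 - 4*x
∂v/∂y = 2 - 4*x
∂u/∂y = 4*y
∂v/∂x = -4*y
∂u/∂x = ∂v/∂y and ∂u/∂y = -∂v/∂x hold identically; f is analytic.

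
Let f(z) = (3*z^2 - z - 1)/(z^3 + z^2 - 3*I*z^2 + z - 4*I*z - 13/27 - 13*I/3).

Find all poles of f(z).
{-2/3 - I, -2/3 + I, 1/3 + 3*I}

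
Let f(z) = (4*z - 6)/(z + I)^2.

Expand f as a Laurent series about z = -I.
Put w = z - (-I), i.e. z = w - I. The denominator is w^2, so it suffices to rewrite the numerator in powers of w.

P(z) = 4*z - 6
P(w - I) = -6 - 4*I + 4*w

Dividing each term by w^2:
  f = (-6 - 4*I)/w^2 + 4/w

Substituting back w = z + I:
  f(z) = (-6 - 4*I)/(z + I)^2 + 4/(z + I)

The series is finite because the numerator is a polynomial; the negative powers form the principal part, and the coefficient of 1/(z + I) gives Res(f, -I) = 4.

Final answer: (-6 - 4*I)/(z + I)^2 + 4/(z + I)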